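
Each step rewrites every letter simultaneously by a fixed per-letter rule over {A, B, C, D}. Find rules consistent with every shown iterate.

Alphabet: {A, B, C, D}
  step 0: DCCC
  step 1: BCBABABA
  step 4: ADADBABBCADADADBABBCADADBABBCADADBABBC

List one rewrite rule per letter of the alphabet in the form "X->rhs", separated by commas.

  step 0 ⇒ step 1: DCCC ⇒ BC·BA·BA·BA
    C ↦ BA
    D ↦ BC
    A ↦ B  (constrained at step 1)
    B ↦ AD  (constrained at step 1)

A->B, B->AD, C->BA, D->BC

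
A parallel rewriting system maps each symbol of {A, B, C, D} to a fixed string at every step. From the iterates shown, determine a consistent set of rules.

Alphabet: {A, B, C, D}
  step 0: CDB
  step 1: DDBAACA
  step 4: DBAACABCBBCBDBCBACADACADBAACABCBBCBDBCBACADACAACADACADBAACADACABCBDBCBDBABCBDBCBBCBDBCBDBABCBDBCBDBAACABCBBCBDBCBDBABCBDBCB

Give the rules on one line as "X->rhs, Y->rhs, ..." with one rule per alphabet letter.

  step 0 ⇒ step 1: CDB ⇒ D·DBA·ACA
    B ↦ ACA
    C ↦ D
    D ↦ DBA
    A ↦ BCB  (constrained at step 1)

A->BCB, B->ACA, C->D, D->DBA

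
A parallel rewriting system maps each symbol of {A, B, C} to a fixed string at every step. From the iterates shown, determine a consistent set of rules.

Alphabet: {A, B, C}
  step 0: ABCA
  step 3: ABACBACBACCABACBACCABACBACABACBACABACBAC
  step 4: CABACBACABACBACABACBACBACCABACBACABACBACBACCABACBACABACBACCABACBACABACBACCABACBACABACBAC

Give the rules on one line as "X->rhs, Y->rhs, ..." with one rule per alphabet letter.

  step 3 ⇒ step 4: ABACBACBACCABACBACCABACBACABACBACABACBAC ⇒ C·ABA·C·BAC·ABA·C·BAC·ABA·C·BAC·BAC·C·ABA·C·BAC·ABA·C·BAC·BAC·C·ABA·C·BAC·ABA·C·BAC·C·ABA·C·BAC·ABA·C·BAC·C·ABA·C·BAC·ABA·C·BAC
    A ↦ C
    B ↦ ABA
    C ↦ BAC

A->C, B->ABA, C->BAC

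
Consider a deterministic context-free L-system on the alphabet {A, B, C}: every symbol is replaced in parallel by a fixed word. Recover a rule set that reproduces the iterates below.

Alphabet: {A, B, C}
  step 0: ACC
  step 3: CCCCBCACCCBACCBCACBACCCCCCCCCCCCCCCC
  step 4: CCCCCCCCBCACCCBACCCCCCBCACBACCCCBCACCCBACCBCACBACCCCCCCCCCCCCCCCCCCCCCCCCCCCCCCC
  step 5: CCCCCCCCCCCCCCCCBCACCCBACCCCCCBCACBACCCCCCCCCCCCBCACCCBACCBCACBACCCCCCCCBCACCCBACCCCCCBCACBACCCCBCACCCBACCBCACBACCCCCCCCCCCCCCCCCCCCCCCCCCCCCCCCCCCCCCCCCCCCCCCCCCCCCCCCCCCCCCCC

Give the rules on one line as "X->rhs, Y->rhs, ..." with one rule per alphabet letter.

A->CBA, B->BCA, C->CC

  step 4 ⇒ step 5: CCCCCCCCBCACCCBACCCCCCBCACBACCCCBCACCCBACCBCACBACCCCCCCCCCCCCCCCCCCCCCCCCCCCCCCC ⇒ CC·CC·CC·CC·CC·CC·CC·CC·BCA·CC·CBA·CC·CC·CC·BCA·CBA·CC·CC·CC·CC·CC·CC·BCA·CC·CBA·CC·BCA·CBA·CC·CC·CC·CC·BCA·CC·CBA·CC·CC·CC·BCA·CBA·CC·CC·BCA·CC·CBA·CC·BCA·CBA·CC·CC·CC·CC·CC·CC·CC·CC·CC·CC·CC·CC·CC·CC·CC·CC·CC·CC·CC·CC·CC·CC·CC·CC·CC·CC·CC·CC·CC·CC·CC·CC
    A ↦ CBA
    B ↦ BCA
    C ↦ CC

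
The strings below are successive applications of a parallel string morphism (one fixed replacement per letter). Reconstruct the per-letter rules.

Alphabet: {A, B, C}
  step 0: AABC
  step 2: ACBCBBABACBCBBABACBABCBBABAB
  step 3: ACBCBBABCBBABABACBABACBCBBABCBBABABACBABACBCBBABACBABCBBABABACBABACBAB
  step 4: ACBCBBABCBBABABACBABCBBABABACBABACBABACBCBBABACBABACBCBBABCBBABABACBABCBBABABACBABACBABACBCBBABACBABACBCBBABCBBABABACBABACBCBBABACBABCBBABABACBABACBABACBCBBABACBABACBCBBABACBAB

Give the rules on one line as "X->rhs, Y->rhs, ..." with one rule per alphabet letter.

A->ACB, B->AB, C->CBB

  step 3 ⇒ step 4: ACBCBBABCBBABABACBABACBCBBABCBBABABACBABACBCBBABACBABCBBABABACBABACBAB ⇒ ACB·CBB·AB·CBB·AB·AB·ACB·AB·CBB·AB·AB·ACB·AB·ACB·AB·ACB·CBB·AB·ACB·AB·ACB·CBB·AB·CBB·AB·AB·ACB·AB·CBB·AB·AB·ACB·AB·ACB·AB·ACB·CBB·AB·ACB·AB·ACB·CBB·AB·CBB·AB·AB·ACB·AB·ACB·CBB·AB·ACB·AB·CBB·AB·AB·ACB·AB·ACB·AB·ACB·CBB·AB·ACB·AB·ACB·CBB·AB·ACB·AB
    A ↦ ACB
    B ↦ AB
    C ↦ CBB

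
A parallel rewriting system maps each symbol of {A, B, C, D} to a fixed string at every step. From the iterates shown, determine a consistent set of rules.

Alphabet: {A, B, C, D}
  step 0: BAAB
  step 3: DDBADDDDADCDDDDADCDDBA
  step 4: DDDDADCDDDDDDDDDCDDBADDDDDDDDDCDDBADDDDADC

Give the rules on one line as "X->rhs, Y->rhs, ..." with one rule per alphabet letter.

A->DC, B->A, C->BA, D->DD

  step 3 ⇒ step 4: DDBADDDDADCDDDDADCDDBA ⇒ DD·DD·A·DC·DD·DD·DD·DD·DC·DD·BA·DD·DD·DD·DD·DC·DD·BA·DD·DD·A·DC
    A ↦ DC
    B ↦ A
    C ↦ BA
    D ↦ DD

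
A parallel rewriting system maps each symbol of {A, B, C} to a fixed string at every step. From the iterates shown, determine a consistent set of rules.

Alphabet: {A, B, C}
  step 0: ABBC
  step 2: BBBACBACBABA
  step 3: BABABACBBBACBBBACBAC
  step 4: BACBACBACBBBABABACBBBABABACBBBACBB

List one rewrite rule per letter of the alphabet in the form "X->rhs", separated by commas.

  step 3 ⇒ step 4: BABABACBBBACBBBACBAC ⇒ BA·C·BA·C·BA·C·BB·BA·BA·BA·C·BB·BA·BA·BA·C·BB·BA·C·BB
    A ↦ C
    B ↦ BA
    C ↦ BB

A->C, B->BA, C->BB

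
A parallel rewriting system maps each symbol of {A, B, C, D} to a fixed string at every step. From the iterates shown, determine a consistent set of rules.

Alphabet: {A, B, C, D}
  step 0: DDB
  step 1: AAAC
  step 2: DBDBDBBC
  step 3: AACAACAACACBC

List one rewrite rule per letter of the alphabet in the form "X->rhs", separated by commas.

A->DB, B->AC, C->BC, D->A

  step 2 ⇒ step 3: DBDBDBBC ⇒ A·AC·A·AC·A·AC·AC·BC
    B ↦ AC
    C ↦ BC
    D ↦ A
  step 1 ⇒ step 2: AAAC ⇒ DB·DB·DB·BC
    A ↦ DB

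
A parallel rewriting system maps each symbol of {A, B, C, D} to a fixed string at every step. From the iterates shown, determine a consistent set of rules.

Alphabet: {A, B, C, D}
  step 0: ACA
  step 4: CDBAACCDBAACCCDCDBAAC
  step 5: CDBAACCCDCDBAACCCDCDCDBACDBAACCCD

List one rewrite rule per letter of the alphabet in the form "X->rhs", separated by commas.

  step 4 ⇒ step 5: CDBAACCDBAACCCDCDBAAC ⇒ CD·BA·A·C·C·CD·CD·BA·A·C·C·CD·CD·CD·BA·CD·BA·A·C·C·CD
    A ↦ C
    B ↦ A
    C ↦ CD
    D ↦ BA

A->C, B->A, C->CD, D->BA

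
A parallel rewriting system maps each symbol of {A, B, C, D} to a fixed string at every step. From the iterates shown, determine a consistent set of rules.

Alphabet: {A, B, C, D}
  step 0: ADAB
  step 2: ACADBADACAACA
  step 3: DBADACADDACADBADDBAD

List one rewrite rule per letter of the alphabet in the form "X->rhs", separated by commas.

  step 2 ⇒ step 3: ACADBADACAACA ⇒ D·BA·D·ACA·D·D·ACA·D·BA·D·D·BA·D
    A ↦ D
    B ↦ D
    C ↦ BA
    D ↦ ACA

A->D, B->D, C->BA, D->ACA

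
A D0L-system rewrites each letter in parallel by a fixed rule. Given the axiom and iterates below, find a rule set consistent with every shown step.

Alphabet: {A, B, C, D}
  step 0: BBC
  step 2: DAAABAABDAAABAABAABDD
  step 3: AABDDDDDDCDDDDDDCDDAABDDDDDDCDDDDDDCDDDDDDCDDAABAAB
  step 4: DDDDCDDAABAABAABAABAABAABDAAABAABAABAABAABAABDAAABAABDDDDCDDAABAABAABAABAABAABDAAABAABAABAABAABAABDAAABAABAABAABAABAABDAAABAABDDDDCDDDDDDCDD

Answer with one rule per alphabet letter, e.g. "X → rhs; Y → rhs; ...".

A->DD, B->CDD, C->DA, D->AAB

  step 3 ⇒ step 4: AABDDDDDDCDDDDDDCDDAABDDDDDDCDDDDDDCDDDDDDCDDAABAAB ⇒ DD·DD·CDD·AAB·AAB·AAB·AAB·AAB·AAB·DA·AAB·AAB·AAB·AAB·AAB·AAB·DA·AAB·AAB·DD·DD·CDD·AAB·AAB·AAB·AAB·AAB·AAB·DA·AAB·AAB·AAB·AAB·AAB·AAB·DA·AAB·AAB·AAB·AAB·AAB·AAB·DA·AAB·AAB·DD·DD·CDD·DD·DD·CDD
    A ↦ DD
    B ↦ CDD
    C ↦ DA
    D ↦ AAB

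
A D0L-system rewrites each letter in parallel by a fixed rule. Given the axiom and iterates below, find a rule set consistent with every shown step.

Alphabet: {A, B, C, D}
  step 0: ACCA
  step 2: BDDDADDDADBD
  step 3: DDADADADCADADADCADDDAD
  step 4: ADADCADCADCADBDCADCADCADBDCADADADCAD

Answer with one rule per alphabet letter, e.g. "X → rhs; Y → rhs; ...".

A->C, B->DD, C->BD, D->AD

  step 3 ⇒ step 4: DDADADADCADADADCADDDAD ⇒ AD·AD·C·AD·C·AD·C·AD·BD·C·AD·C·AD·C·AD·BD·C·AD·AD·AD·C·AD
    A ↦ C
    C ↦ BD
    D ↦ AD
  step 2 ⇒ step 3: BDDDADDDADBD ⇒ DD·AD·AD·AD·C·AD·AD·AD·C·AD·DD·AD
    B ↦ DD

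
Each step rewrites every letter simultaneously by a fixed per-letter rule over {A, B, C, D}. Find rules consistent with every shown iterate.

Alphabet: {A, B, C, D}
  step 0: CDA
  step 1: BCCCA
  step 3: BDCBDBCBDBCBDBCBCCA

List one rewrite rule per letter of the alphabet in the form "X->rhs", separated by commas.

  step 0 ⇒ step 1: CDA ⇒ BC·C·CA
    A ↦ CA
    C ↦ BC
    D ↦ C
    B ↦ BD  (constrained at step 1)

A->CA, B->BD, C->BC, D->C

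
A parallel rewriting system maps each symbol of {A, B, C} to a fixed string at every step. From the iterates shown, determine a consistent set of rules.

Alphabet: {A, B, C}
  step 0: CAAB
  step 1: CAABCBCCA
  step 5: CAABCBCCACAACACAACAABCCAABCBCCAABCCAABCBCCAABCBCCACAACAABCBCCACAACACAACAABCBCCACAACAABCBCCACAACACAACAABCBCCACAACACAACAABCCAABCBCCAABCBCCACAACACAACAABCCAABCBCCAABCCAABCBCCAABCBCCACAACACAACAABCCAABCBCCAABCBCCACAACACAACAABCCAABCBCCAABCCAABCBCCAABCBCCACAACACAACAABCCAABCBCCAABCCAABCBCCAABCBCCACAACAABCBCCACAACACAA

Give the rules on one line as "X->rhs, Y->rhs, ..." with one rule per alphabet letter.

A->BC, B->CA, C->CAA

  step 0 ⇒ step 1: CAAB ⇒ CAA·BC·BC·CA
    A ↦ BC
    B ↦ CA
    C ↦ CAA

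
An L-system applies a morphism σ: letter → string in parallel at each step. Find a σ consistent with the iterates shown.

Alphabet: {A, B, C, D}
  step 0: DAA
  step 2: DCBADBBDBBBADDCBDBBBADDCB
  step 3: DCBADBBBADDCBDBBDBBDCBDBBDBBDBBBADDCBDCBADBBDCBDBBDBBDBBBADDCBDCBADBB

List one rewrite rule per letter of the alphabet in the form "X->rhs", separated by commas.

  step 2 ⇒ step 3: DCBADBBDBBBADDCBDBBBADDCB ⇒ DCB·A·DBB·BAD·DCB·DBB·DBB·DCB·DBB·DBB·DBB·BAD·DCB·DCB·A·DBB·DCB·DBB·DBB·DBB·BAD·DCB·DCB·A·DBB
    A ↦ BAD
    B ↦ DBB
    C ↦ A
    D ↦ DCB

A->BAD, B->DBB, C->A, D->DCB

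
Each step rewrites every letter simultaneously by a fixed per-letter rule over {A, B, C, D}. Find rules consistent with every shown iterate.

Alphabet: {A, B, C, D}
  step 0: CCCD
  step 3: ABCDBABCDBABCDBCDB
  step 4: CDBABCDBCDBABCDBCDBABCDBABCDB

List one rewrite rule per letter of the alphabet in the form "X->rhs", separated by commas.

  step 3 ⇒ step 4: ABCDBABCDBABCDBCDB ⇒ C·DB·AB·C·DB·C·DB·AB·C·DB·C·DB·AB·C·DB·AB·C·DB
    A ↦ C
    B ↦ DB
    C ↦ AB
    D ↦ C

A->C, B->DB, C->AB, D->C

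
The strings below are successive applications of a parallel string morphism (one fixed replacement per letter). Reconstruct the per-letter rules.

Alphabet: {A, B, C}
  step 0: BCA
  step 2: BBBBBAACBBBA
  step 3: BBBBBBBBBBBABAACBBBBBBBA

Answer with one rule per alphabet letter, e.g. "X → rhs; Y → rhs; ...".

A->BA, B->BB, C->AC

  step 2 ⇒ step 3: BBBBBAACBBBA ⇒ BB·BB·BB·BB·BB·BA·BA·AC·BB·BB·BB·BA
    A ↦ BA
    B ↦ BB
    C ↦ AC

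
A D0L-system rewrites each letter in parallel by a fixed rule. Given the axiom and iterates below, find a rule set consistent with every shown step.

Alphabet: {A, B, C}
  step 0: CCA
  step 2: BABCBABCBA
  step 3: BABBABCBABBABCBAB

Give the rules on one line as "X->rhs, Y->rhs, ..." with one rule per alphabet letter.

A->B, B->BA, C->BC

  step 2 ⇒ step 3: BABCBABCBA ⇒ BA·B·BA·BC·BA·B·BA·BC·BA·B
    A ↦ B
    B ↦ BA
    C ↦ BC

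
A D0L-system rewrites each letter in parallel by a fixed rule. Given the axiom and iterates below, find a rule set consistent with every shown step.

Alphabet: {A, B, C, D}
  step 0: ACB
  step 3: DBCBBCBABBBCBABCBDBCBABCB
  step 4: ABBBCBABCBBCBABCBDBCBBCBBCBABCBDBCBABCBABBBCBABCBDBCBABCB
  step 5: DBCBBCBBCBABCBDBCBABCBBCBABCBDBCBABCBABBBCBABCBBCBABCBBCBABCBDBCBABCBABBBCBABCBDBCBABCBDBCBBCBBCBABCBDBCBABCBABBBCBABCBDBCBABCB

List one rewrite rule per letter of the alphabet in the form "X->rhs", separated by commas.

  step 4 ⇒ step 5: ABBBCBABCBBCBABCBDBCBBCBBCBABCBDBCBABCBABBBCBABCBDBCBABCB ⇒ D·BCB·BCB·BCB·A·BCB·D·BCB·A·BCB·BCB·A·BCB·D·BCB·A·BCB·ABB·BCB·A·BCB·BCB·A·BCB·BCB·A·BCB·D·BCB·A·BCB·ABB·BCB·A·BCB·D·BCB·A·BCB·D·BCB·BCB·BCB·A·BCB·D·BCB·A·BCB·ABB·BCB·A·BCB·D·BCB·A·BCB
    A ↦ D
    B ↦ BCB
    C ↦ A
    D ↦ ABB

A->D, B->BCB, C->A, D->ABB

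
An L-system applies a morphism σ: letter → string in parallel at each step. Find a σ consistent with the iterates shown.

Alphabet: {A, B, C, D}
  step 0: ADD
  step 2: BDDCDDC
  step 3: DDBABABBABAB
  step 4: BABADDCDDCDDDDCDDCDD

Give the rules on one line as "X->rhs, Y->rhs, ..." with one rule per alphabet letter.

  step 3 ⇒ step 4: DDBABABBABAB ⇒ BA·BA·DD·C·DD·C·DD·DD·C·DD·C·DD
    A ↦ C
    B ↦ DD
    D ↦ BA
  step 2 ⇒ step 3: BDDCDDC ⇒ DD·BA·BA·B·BA·BA·B
    C ↦ B

A->C, B->DD, C->B, D->BA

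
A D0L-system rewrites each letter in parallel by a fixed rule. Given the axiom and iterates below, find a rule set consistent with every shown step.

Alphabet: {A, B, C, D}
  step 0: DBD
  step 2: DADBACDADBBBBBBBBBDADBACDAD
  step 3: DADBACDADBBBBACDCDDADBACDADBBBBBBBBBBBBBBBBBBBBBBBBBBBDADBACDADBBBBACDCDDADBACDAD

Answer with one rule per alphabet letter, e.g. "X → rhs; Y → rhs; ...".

A->BAC, B->BBB, C->DCD, D->DAD

  step 2 ⇒ step 3: DADBACDADBBBBBBBBBDADBACDAD ⇒ DAD·BAC·DAD·BBB·BAC·DCD·DAD·BAC·DAD·BBB·BBB·BBB·BBB·BBB·BBB·BBB·BBB·BBB·DAD·BAC·DAD·BBB·BAC·DCD·DAD·BAC·DAD
    A ↦ BAC
    B ↦ BBB
    C ↦ DCD
    D ↦ DAD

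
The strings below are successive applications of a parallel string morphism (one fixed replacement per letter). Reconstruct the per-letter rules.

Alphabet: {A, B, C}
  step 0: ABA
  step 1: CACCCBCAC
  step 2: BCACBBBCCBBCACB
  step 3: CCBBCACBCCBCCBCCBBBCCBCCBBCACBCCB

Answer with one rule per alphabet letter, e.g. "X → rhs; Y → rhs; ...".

A->CAC, B->CCB, C->B

  step 2 ⇒ step 3: BCACBBBCCBBCACB ⇒ CCB·B·CAC·B·CCB·CCB·CCB·B·B·CCB·CCB·B·CAC·B·CCB
    A ↦ CAC
    B ↦ CCB
    C ↦ B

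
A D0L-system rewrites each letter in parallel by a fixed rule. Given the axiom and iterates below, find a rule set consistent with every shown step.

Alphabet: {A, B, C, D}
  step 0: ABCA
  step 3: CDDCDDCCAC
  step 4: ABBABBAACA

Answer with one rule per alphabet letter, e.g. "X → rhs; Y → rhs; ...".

  step 3 ⇒ step 4: CDDCDDCCAC ⇒ A·B·B·A·B·B·A·A·C·A
    A ↦ C
    C ↦ A
    D ↦ B
    B ↦ DDC  (constrained at step 0)

A->C, B->DDC, C->A, D->B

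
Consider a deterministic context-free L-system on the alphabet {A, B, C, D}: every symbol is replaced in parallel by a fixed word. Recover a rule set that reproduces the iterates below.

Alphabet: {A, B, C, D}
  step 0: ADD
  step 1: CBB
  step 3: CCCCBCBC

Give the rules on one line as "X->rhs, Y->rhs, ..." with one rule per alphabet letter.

  step 0 ⇒ step 1: ADD ⇒ C·B·B
    A ↦ C
    D ↦ B
    B ↦ DA  (constrained at step 1)
    C ↦ CC  (constrained at step 1)

A->C, B->DA, C->CC, D->B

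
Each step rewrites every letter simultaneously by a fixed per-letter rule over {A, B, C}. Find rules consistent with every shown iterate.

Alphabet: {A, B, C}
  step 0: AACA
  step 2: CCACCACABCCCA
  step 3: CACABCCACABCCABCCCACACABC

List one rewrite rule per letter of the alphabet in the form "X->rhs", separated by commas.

A->BC, B->C, C->CA

  step 2 ⇒ step 3: CCACCACABCCCA ⇒ CA·CA·BC·CA·CA·BC·CA·BC·C·CA·CA·CA·BC
    A ↦ BC
    B ↦ C
    C ↦ CA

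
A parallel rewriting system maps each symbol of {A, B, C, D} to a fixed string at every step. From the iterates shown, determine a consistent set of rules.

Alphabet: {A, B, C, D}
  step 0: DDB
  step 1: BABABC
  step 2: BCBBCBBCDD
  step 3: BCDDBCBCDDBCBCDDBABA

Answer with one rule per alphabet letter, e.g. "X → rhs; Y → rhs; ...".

A->B, B->BC, C->DD, D->BA

  step 2 ⇒ step 3: BCBBCBBCDD ⇒ BC·DD·BC·BC·DD·BC·BC·DD·BA·BA
    B ↦ BC
    C ↦ DD
    D ↦ BA
  step 1 ⇒ step 2: BABABC ⇒ BC·B·BC·B·BC·DD
    A ↦ B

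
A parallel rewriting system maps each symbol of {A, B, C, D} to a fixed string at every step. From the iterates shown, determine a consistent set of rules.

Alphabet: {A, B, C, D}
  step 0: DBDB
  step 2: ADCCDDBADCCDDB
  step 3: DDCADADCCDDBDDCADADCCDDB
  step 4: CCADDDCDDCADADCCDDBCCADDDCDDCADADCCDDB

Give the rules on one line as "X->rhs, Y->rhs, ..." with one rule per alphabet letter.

  step 3 ⇒ step 4: DDCADADCCDDBDDCADADCCDDB ⇒ C·C·AD·DD·C·DD·C·AD·AD·C·C·DDB·C·C·AD·DD·C·DD·C·AD·AD·C·C·DDB
    A ↦ DD
    B ↦ DDB
    C ↦ AD
    D ↦ C

A->DD, B->DDB, C->AD, D->C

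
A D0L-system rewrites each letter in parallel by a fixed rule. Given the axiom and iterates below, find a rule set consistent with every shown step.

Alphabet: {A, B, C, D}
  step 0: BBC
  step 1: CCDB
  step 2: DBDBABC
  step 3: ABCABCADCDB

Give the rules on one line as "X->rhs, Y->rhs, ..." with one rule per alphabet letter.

A->AD, B->C, C->DB, D->AB

  step 2 ⇒ step 3: DBDBABC ⇒ AB·C·AB·C·AD·C·DB
    A ↦ AD
    B ↦ C
    C ↦ DB
    D ↦ AB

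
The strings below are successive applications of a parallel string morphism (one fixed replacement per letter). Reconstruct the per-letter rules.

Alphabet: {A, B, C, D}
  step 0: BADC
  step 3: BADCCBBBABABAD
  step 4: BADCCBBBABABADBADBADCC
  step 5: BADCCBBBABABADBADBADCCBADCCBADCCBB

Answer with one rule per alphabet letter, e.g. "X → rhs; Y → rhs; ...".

A->D, B->BA, C->B, D->CC

  step 4 ⇒ step 5: BADCCBBBABABADBADBADCC ⇒ BA·D·CC·B·B·BA·BA·BA·D·BA·D·BA·D·CC·BA·D·CC·BA·D·CC·B·B
    A ↦ D
    B ↦ BA
    C ↦ B
    D ↦ CC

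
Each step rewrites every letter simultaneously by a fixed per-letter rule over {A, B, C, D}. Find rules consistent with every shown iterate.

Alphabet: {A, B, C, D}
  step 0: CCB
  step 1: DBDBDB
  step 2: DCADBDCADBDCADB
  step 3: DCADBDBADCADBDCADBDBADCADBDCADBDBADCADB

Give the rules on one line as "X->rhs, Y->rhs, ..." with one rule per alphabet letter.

  step 2 ⇒ step 3: DCADBDCADBDCADB ⇒ DCA·DB·DBA·DCA·DB·DCA·DB·DBA·DCA·DB·DCA·DB·DBA·DCA·DB
    A ↦ DBA
    B ↦ DB
    C ↦ DB
    D ↦ DCA

A->DBA, B->DB, C->DB, D->DCA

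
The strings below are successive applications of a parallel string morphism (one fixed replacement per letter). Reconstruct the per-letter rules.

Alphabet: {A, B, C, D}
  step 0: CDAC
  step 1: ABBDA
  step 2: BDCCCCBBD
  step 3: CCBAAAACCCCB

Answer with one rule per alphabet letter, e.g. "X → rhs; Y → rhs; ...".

A->BD, B->CC, C->A, D->B

  step 2 ⇒ step 3: BDCCCCBBD ⇒ CC·B·A·A·A·A·CC·CC·B
    B ↦ CC
    C ↦ A
    D ↦ B
  step 0 ⇒ step 1: CDAC ⇒ A·B·BD·A
    A ↦ BD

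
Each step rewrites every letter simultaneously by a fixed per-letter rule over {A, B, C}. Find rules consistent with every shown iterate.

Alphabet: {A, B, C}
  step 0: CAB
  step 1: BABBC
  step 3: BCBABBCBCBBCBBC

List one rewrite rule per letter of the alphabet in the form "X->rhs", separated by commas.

A->AB, B->BC, C->B

  step 0 ⇒ step 1: CAB ⇒ B·AB·BC
    A ↦ AB
    B ↦ BC
    C ↦ B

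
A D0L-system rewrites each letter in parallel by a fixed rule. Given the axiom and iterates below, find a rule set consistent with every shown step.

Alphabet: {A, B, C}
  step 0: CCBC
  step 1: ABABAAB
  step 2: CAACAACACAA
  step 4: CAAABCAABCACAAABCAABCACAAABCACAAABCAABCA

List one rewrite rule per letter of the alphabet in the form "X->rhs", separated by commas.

  step 1 ⇒ step 2: ABABAAB ⇒ CA·A·CA·A·CA·CA·A
    A ↦ CA
    B ↦ A
  step 0 ⇒ step 1: CCBC ⇒ AB·AB·A·AB
    C ↦ AB

A->CA, B->A, C->AB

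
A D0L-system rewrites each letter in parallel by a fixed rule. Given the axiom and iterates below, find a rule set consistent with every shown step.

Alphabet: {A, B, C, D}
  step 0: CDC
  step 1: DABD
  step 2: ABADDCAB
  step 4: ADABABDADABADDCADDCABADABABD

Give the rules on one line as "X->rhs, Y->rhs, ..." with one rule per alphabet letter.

A->AD, B->DC, C->D, D->AB

  step 1 ⇒ step 2: DABD ⇒ AB·AD·DC·AB
    A ↦ AD
    B ↦ DC
    D ↦ AB
  step 0 ⇒ step 1: CDC ⇒ D·AB·D
    C ↦ D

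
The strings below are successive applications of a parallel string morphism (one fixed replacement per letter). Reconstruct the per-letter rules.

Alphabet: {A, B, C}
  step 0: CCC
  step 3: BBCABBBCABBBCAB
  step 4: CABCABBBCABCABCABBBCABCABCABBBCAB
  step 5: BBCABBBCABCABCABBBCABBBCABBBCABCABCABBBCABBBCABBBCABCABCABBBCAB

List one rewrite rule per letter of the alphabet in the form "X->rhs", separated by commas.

A->B, B->CAB, C->B

  step 4 ⇒ step 5: CABCABBBCABCABCABBBCABCABCABBBCAB ⇒ B·B·CAB·B·B·CAB·CAB·CAB·B·B·CAB·B·B·CAB·B·B·CAB·CAB·CAB·B·B·CAB·B·B·CAB·B·B·CAB·CAB·CAB·B·B·CAB
    A ↦ B
    B ↦ CAB
    C ↦ B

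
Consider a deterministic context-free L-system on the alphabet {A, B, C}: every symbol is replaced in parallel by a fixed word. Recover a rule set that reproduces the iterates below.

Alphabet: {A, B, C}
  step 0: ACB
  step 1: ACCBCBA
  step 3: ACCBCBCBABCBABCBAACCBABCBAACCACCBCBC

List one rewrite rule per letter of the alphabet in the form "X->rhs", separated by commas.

  step 0 ⇒ step 1: ACB ⇒ ACC·BC·BA
    A ↦ ACC
    B ↦ BA
    C ↦ BC

A->ACC, B->BA, C->BC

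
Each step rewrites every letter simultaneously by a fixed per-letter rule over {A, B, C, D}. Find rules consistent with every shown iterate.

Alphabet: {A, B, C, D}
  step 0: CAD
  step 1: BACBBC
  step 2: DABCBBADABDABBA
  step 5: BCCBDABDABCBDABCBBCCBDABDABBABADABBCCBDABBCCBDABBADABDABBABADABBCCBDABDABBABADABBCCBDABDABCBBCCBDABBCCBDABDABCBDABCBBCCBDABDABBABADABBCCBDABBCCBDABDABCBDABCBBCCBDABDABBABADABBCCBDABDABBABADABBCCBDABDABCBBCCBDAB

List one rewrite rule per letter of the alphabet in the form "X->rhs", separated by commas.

A->CB, B->DAB, C->BA, D->BC

  step 1 ⇒ step 2: BACBBC ⇒ DAB·CB·BA·DAB·DAB·BA
    A ↦ CB
    B ↦ DAB
    C ↦ BA
  step 0 ⇒ step 1: CAD ⇒ BA·CB·BC
    D ↦ BC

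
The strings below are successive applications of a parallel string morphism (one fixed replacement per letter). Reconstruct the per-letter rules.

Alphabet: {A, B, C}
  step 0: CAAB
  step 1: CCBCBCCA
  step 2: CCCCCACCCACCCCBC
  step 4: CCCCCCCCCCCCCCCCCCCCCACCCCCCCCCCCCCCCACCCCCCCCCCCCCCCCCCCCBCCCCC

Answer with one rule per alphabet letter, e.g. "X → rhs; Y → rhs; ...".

  step 1 ⇒ step 2: CCBCBCCA ⇒ CC·CC·CA·CC·CA·CC·CC·BC
    A ↦ BC
    B ↦ CA
    C ↦ CC

A->BC, B->CA, C->CC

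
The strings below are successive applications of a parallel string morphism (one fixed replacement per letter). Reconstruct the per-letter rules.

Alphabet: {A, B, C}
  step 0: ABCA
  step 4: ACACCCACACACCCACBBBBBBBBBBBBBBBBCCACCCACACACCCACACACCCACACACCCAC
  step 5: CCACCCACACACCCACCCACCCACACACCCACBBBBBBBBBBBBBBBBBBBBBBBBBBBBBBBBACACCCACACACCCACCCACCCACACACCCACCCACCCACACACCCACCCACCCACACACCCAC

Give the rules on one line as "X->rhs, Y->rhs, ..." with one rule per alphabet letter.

A->CC, B->BB, C->AC

  step 4 ⇒ step 5: ACACCCACACACCCACBBBBBBBBBBBBBBBBCCACCCACACACCCACACACCCACACACCCAC ⇒ CC·AC·CC·AC·AC·AC·CC·AC·CC·AC·CC·AC·AC·AC·CC·AC·BB·BB·BB·BB·BB·BB·BB·BB·BB·BB·BB·BB·BB·BB·BB·BB·AC·AC·CC·AC·AC·AC·CC·AC·CC·AC·CC·AC·AC·AC·CC·AC·CC·AC·CC·AC·AC·AC·CC·AC·CC·AC·CC·AC·AC·AC·CC·AC
    A ↦ CC
    B ↦ BB
    C ↦ AC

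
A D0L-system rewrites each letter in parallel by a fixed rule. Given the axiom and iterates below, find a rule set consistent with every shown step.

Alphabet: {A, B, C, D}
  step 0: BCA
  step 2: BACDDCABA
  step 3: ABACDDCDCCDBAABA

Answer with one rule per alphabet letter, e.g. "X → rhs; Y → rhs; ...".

A->BA, B->A, C->CD, D->DC

  step 2 ⇒ step 3: BACDDCABA ⇒ A·BA·CD·DC·DC·CD·BA·A·BA
    A ↦ BA
    B ↦ A
    C ↦ CD
    D ↦ DC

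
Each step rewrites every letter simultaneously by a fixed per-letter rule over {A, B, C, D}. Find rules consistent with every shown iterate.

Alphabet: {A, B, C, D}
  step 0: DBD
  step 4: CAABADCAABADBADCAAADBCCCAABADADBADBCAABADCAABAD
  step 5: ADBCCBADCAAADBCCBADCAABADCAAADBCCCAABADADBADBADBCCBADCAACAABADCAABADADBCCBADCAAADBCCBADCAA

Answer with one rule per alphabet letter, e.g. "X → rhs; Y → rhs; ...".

A->C, B->BAD, C->ADB, D->AA

  step 4 ⇒ step 5: CAABADCAABADBADCAAADBCCCAABADADBADBCAABADCAABAD ⇒ ADB·C·C·BAD·C·AA·ADB·C·C·BAD·C·AA·BAD·C·AA·ADB·C·C·C·AA·BAD·ADB·ADB·ADB·C·C·BAD·C·AA·C·AA·BAD·C·AA·BAD·ADB·C·C·BAD·C·AA·ADB·C·C·BAD·C·AA
    A ↦ C
    B ↦ BAD
    C ↦ ADB
    D ↦ AA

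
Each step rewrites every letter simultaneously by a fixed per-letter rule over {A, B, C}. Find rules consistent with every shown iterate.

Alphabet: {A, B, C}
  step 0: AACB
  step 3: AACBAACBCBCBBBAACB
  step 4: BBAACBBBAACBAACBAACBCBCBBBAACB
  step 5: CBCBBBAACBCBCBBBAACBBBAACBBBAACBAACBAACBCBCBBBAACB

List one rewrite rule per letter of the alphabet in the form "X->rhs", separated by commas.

A->B, B->CB, C->AA

  step 4 ⇒ step 5: BBAACBBBAACBAACBAACBCBCBBBAACB ⇒ CB·CB·B·B·AA·CB·CB·CB·B·B·AA·CB·B·B·AA·CB·B·B·AA·CB·AA·CB·AA·CB·CB·CB·B·B·AA·CB
    A ↦ B
    B ↦ CB
    C ↦ AA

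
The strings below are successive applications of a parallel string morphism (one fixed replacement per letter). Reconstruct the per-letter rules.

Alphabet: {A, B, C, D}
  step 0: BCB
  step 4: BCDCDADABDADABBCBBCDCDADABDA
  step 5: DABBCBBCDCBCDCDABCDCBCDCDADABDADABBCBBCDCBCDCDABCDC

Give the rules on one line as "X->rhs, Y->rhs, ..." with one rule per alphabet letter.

  step 4 ⇒ step 5: BCDCDADABDADABBCBBCDCDADABDA ⇒ DA·B·BC·B·BC·DC·BC·DC·DA·BC·DC·BC·DC·DA·DA·B·DA·DA·B·BC·B·BC·DC·BC·DC·DA·BC·DC
    A ↦ DC
    B ↦ DA
    C ↦ B
    D ↦ BC

A->DC, B->DA, C->B, D->BC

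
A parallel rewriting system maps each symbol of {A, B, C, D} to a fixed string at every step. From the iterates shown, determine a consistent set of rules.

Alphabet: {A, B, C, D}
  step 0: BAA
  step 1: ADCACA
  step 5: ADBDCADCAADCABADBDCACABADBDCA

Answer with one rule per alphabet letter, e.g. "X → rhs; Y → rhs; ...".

  step 0 ⇒ step 1: BAA ⇒ AD·CA·CA
    A ↦ CA
    B ↦ AD
    C ↦ D  (constrained at step 1)
    D ↦ B  (constrained at step 1)

A->CA, B->AD, C->D, D->B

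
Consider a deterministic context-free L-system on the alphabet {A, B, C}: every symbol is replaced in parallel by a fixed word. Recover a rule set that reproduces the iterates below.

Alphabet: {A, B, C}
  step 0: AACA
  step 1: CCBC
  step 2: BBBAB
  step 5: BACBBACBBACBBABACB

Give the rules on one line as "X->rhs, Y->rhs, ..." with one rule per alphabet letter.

A->C, B->BA, C->B

  step 1 ⇒ step 2: CCBC ⇒ B·B·BA·B
    B ↦ BA
    C ↦ B
  step 0 ⇒ step 1: AACA ⇒ C·C·B·C
    A ↦ C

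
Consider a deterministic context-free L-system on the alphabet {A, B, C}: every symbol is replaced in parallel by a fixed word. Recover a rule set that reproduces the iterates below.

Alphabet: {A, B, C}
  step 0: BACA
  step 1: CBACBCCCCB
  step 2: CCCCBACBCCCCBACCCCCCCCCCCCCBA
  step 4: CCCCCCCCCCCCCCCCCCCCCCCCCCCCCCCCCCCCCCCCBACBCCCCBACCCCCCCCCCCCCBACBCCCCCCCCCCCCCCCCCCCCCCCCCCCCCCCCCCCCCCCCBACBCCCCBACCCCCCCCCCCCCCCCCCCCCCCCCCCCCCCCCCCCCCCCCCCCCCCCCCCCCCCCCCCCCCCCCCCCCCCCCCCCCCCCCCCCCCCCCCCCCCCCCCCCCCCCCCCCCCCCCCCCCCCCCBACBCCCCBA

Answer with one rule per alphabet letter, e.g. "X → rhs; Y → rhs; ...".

  step 1 ⇒ step 2: CBACBCCCCB ⇒ CCC·CBA·CB·CCC·CBA·CCC·CCC·CCC·CCC·CBA
    A ↦ CB
    B ↦ CBA
    C ↦ CCC

A->CB, B->CBA, C->CCC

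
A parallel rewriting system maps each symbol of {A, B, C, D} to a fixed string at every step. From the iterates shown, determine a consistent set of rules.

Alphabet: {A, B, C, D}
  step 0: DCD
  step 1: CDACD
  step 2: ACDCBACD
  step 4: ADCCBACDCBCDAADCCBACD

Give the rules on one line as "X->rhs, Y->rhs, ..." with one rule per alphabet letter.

A->CB, B->DC, C->A, D->CD

  step 1 ⇒ step 2: CDACD ⇒ A·CD·CB·A·CD
    A ↦ CB
    C ↦ A
    D ↦ CD
    B ↦ DC  (constrained at step 2)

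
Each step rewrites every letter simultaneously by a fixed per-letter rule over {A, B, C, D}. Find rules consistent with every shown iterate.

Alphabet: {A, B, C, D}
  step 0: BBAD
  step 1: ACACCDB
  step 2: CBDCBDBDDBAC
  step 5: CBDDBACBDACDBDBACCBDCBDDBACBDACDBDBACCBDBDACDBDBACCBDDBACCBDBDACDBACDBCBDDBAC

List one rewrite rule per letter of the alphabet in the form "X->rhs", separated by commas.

  step 1 ⇒ step 2: ACACCDB ⇒ C·BD·C·BD·BD·DB·AC
    A ↦ C
    B ↦ AC
    C ↦ BD
    D ↦ DB

A->C, B->AC, C->BD, D->DB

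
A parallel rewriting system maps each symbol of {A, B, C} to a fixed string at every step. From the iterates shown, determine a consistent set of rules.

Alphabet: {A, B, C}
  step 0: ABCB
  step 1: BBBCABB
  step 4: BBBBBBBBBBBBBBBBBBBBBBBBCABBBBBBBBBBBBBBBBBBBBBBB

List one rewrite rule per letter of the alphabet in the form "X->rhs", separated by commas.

A->B, B->BB, C->CA

  step 0 ⇒ step 1: ABCB ⇒ B·BB·CA·BB
    A ↦ B
    B ↦ BB
    C ↦ CA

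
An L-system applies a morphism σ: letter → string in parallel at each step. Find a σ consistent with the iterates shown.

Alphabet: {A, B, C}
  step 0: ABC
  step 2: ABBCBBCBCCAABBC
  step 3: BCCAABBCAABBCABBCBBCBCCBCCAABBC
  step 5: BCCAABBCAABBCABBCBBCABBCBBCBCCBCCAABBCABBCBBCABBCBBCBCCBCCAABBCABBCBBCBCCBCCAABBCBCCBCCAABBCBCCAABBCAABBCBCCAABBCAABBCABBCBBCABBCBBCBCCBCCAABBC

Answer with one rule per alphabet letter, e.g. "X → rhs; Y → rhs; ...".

  step 2 ⇒ step 3: ABBCBBCBCCAABBC ⇒ BCC·A·A·BBC·A·A·BBC·A·BBC·BBC·BCC·BCC·A·A·BBC
    A ↦ BCC
    B ↦ A
    C ↦ BBC

A->BCC, B->A, C->BBC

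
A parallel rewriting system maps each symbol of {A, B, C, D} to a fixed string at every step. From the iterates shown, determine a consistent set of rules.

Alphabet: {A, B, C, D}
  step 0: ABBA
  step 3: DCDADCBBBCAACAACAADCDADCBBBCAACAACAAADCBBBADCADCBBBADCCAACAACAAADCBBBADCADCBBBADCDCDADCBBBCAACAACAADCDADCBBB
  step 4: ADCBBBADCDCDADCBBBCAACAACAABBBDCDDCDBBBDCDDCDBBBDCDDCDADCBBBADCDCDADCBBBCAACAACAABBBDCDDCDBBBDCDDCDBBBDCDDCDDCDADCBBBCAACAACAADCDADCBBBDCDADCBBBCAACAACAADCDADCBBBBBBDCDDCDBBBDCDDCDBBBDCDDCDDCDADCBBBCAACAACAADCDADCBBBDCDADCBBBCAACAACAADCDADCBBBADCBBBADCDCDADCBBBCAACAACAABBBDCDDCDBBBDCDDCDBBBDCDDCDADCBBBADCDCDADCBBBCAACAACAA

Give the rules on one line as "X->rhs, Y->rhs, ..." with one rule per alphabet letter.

A->DCD, B->CAA, C->BBB, D->ADC

  step 3 ⇒ step 4: DCDADCBBBCAACAACAADCDADCBBBCAACAACAAADCBBBADCADCBBBADCCAACAACAAADCBBBADCADCBBBADCDCDADCBBBCAACAACAADCDADCBBB ⇒ ADC·BBB·ADC·DCD·ADC·BBB·CAA·CAA·CAA·BBB·DCD·DCD·BBB·DCD·DCD·BBB·DCD·DCD·ADC·BBB·ADC·DCD·ADC·BBB·CAA·CAA·CAA·BBB·DCD·DCD·BBB·DCD·DCD·BBB·DCD·DCD·DCD·ADC·BBB·CAA·CAA·CAA·DCD·ADC·BBB·DCD·ADC·BBB·CAA·CAA·CAA·DCD·ADC·BBB·BBB·DCD·DCD·BBB·DCD·DCD·BBB·DCD·DCD·DCD·ADC·BBB·CAA·CAA·CAA·DCD·ADC·BBB·DCD·ADC·BBB·CAA·CAA·CAA·DCD·ADC·BBB·ADC·BBB·ADC·DCD·ADC·BBB·CAA·CAA·CAA·BBB·DCD·DCD·BBB·DCD·DCD·BBB·DCD·DCD·ADC·BBB·ADC·DCD·ADC·BBB·CAA·CAA·CAA
    A ↦ DCD
    B ↦ CAA
    C ↦ BBB
    D ↦ ADC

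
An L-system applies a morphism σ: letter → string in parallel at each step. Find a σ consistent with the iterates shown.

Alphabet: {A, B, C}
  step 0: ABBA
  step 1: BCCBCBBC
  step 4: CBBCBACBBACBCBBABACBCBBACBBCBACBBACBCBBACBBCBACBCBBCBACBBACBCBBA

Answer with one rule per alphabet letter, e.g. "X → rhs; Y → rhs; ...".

A->BC, B->CB, C->BA

  step 0 ⇒ step 1: ABBA ⇒ BC·CB·CB·BC
    A ↦ BC
    B ↦ CB
    C ↦ BA  (constrained at step 1)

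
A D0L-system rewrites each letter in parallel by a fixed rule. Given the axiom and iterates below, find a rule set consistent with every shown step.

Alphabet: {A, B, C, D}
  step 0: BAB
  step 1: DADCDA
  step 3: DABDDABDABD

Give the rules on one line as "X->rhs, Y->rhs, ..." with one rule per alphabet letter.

  step 0 ⇒ step 1: BAB ⇒ DA·DC·DA
    A ↦ DC
    B ↦ DA
    C ↦ D  (constrained at step 1)
    D ↦ B  (constrained at step 1)

A->DC, B->DA, C->D, D->B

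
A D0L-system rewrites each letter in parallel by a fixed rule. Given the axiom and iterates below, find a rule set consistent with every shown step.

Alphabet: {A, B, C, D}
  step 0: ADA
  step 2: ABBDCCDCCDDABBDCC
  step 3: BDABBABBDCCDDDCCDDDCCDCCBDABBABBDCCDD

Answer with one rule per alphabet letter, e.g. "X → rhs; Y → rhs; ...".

  step 2 ⇒ step 3: ABBDCCDCCDDABBDCC ⇒ BD·ABB·ABB·DCC·D·D·DCC·D·D·DCC·DCC·BD·ABB·ABB·DCC·D·D
    A ↦ BD
    B ↦ ABB
    C ↦ D
    D ↦ DCC

A->BD, B->ABB, C->D, D->DCC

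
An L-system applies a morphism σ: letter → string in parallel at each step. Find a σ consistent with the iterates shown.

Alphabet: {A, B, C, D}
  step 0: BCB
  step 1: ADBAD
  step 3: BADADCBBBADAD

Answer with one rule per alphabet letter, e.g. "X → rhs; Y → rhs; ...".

  step 0 ⇒ step 1: BCB ⇒ AD·B·AD
    B ↦ AD
    C ↦ B
    A ↦ CB  (constrained at step 1)
    D ↦ B  (constrained at step 1)

A->CB, B->AD, C->B, D->B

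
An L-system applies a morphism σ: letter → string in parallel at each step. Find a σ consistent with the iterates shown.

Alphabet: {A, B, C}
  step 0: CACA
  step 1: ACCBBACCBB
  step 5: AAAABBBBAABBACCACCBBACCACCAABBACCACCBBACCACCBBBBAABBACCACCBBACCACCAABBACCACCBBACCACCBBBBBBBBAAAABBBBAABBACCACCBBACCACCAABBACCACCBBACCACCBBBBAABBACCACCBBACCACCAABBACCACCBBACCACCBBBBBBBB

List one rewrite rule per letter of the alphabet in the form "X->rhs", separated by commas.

A->BB, B->A, C->ACC

  step 0 ⇒ step 1: CACA ⇒ ACC·BB·ACC·BB
    A ↦ BB
    C ↦ ACC
    B ↦ A  (constrained at step 1)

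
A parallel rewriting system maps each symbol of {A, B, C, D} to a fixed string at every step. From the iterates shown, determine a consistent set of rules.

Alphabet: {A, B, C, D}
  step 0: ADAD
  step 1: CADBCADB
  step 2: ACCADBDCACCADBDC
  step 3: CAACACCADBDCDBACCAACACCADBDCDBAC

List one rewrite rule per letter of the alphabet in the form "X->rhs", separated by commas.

A->CA, B->DC, C->AC, D->DB

  step 2 ⇒ step 3: ACCADBDCACCADBDC ⇒ CA·AC·AC·CA·DB·DC·DB·AC·CA·AC·AC·CA·DB·DC·DB·AC
    A ↦ CA
    B ↦ DC
    C ↦ AC
    D ↦ DB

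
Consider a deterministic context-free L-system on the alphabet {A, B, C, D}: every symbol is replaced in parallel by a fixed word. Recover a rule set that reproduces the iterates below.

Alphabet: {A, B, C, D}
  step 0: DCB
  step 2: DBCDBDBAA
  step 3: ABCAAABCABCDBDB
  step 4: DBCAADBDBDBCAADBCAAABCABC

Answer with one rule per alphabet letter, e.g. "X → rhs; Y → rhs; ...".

  step 3 ⇒ step 4: ABCAAABCABCDBDB ⇒ DB·C·AA·DB·DB·DB·C·AA·DB·C·AA·AB·C·AB·C
    A ↦ DB
    B ↦ C
    C ↦ AA
    D ↦ AB

A->DB, B->C, C->AA, D->AB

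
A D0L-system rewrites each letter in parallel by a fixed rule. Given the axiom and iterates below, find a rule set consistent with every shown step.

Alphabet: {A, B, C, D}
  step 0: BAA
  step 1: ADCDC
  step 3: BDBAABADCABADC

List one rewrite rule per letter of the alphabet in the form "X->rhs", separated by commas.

A->DC, B->A, C->DBA, D->B

  step 0 ⇒ step 1: BAA ⇒ A·DC·DC
    A ↦ DC
    B ↦ A
    C ↦ DBA  (constrained at step 1)
    D ↦ B  (constrained at step 1)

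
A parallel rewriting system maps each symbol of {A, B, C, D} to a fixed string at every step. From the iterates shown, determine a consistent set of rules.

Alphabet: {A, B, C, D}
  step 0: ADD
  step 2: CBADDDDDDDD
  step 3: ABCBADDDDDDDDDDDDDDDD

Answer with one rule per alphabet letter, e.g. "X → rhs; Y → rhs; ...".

  step 2 ⇒ step 3: CBADDDDDDDD ⇒ AB·C·BA·DD·DD·DD·DD·DD·DD·DD·DD
    A ↦ BA
    B ↦ C
    C ↦ AB
    D ↦ DD

A->BA, B->C, C->AB, D->DD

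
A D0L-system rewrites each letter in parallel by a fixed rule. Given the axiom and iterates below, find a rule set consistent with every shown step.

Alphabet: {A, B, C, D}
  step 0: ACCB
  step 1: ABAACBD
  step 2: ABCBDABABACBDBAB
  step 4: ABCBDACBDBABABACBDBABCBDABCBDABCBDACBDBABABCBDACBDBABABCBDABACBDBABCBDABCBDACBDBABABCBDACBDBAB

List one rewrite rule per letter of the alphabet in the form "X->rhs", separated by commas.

  step 1 ⇒ step 2: ABAACBD ⇒ AB·CBD·AB·AB·A·CBD·BAB
    A ↦ AB
    B ↦ CBD
    C ↦ A
    D ↦ BAB

A->AB, B->CBD, C->A, D->BAB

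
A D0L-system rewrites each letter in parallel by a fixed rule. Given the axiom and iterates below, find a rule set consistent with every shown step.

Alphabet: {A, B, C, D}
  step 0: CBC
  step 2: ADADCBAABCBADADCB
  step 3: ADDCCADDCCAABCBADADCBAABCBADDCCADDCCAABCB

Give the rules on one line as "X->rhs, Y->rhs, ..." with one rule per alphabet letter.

  step 2 ⇒ step 3: ADADCBAABCBADADCB ⇒ AD·DCC·AD·DCC·AAB·CB·AD·AD·CB·AAB·CB·AD·DCC·AD·DCC·AAB·CB
    A ↦ AD
    B ↦ CB
    C ↦ AAB
    D ↦ DCC

A->AD, B->CB, C->AAB, D->DCC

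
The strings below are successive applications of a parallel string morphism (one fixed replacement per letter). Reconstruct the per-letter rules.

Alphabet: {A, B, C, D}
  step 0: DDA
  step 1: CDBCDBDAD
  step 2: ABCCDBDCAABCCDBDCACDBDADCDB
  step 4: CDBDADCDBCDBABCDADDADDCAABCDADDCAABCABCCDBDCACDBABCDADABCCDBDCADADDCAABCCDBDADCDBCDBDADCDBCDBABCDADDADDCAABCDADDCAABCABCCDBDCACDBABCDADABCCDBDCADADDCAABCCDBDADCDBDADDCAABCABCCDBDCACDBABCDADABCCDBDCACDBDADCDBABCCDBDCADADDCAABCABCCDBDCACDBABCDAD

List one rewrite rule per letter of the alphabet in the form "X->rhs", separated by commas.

  step 1 ⇒ step 2: CDBCDBDAD ⇒ ABC·CDB·DCA·ABC·CDB·DCA·CDB·DAD·CDB
    A ↦ DAD
    B ↦ DCA
    C ↦ ABC
    D ↦ CDB

A->DAD, B->DCA, C->ABC, D->CDB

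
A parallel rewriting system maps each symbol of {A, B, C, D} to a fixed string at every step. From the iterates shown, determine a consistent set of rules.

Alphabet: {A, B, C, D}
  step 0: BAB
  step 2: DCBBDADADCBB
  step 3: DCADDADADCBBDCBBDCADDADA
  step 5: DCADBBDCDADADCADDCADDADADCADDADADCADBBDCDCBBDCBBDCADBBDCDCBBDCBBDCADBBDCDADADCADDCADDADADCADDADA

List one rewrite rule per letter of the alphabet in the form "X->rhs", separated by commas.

A->BB, B->DA, C->AD, D->DC

  step 2 ⇒ step 3: DCBBDADADCBB ⇒ DC·AD·DA·DA·DC·BB·DC·BB·DC·AD·DA·DA
    A ↦ BB
    B ↦ DA
    C ↦ AD
    D ↦ DC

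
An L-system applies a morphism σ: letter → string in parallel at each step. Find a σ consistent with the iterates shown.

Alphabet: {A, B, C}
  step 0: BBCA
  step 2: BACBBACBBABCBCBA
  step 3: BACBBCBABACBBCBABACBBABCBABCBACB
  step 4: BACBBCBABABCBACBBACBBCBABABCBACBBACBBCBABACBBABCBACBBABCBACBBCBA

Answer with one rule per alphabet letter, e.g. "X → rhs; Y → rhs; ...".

  step 3 ⇒ step 4: BACBBCBABACBBCBABACBBABCBABCBACB ⇒ BA·CB·BC·BA·BA·BC·BA·CB·BA·CB·BC·BA·BA·BC·BA·CB·BA·CB·BC·BA·BA·CB·BA·BC·BA·CB·BA·BC·BA·CB·BC·BA
    A ↦ CB
    B ↦ BA
    C ↦ BC

A->CB, B->BA, C->BC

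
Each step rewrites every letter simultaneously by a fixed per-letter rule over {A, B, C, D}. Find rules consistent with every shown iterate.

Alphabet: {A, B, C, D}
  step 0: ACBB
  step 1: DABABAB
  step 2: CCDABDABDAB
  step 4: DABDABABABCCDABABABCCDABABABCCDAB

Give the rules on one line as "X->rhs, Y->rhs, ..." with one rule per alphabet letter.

A->D, B->AB, C->AB, D->CC

  step 1 ⇒ step 2: DABABAB ⇒ CC·D·AB·D·AB·D·AB
    A ↦ D
    B ↦ AB
    D ↦ CC
  step 0 ⇒ step 1: ACBB ⇒ D·AB·AB·AB
    C ↦ AB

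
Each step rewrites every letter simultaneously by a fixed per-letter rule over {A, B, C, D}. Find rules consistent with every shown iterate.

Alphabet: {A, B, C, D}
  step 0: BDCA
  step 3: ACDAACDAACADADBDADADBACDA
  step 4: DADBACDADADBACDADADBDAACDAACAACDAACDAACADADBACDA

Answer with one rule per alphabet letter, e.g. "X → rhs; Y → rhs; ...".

  step 3 ⇒ step 4: ACDAACDAACADADBDADADBACDA ⇒ DA·DB·AC·DA·DA·DB·AC·DA·DA·DB·DA·AC·DA·AC·A·AC·DA·AC·DA·AC·A·DA·DB·AC·DA
    A ↦ DA
    B ↦ A
    C ↦ DB
    D ↦ AC

A->DA, B->A, C->DB, D->AC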